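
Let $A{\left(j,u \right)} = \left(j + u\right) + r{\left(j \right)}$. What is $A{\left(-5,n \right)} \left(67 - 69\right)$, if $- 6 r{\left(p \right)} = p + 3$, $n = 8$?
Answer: $- \frac{20}{3} \approx -6.6667$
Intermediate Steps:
$r{\left(p \right)} = - \frac{1}{2} - \frac{p}{6}$ ($r{\left(p \right)} = - \frac{p + 3}{6} = - \frac{3 + p}{6} = - \frac{1}{2} - \frac{p}{6}$)
$A{\left(j,u \right)} = - \frac{1}{2} + u + \frac{5 j}{6}$ ($A{\left(j,u \right)} = \left(j + u\right) - \left(\frac{1}{2} + \frac{j}{6}\right) = - \frac{1}{2} + u + \frac{5 j}{6}$)
$A{\left(-5,n \right)} \left(67 - 69\right) = \left(- \frac{1}{2} + 8 + \frac{5}{6} \left(-5\right)\right) \left(67 - 69\right) = \left(- \frac{1}{2} + 8 - \frac{25}{6}\right) \left(-2\right) = \frac{10}{3} \left(-2\right) = - \frac{20}{3}$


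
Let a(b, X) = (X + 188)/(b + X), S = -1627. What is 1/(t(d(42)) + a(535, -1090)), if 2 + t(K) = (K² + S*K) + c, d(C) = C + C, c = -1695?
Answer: -555/72875593 ≈ -7.6157e-6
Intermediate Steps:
a(b, X) = (188 + X)/(X + b)
d(C) = 2*C
t(K) = -1697 + K² - 1627*K (t(K) = -2 + ((K² - 1627*K) - 1695) = -2 + (-1695 + K² - 1627*K) = -1697 + K² - 1627*K)
1/(t(d(42)) + a(535, -1090)) = 1/((-1697 + (2*42)² - 3254*42) + (188 - 1090)/(-1090 + 535)) = 1/((-1697 + 84² - 1627*84) - 902/(-555)) = 1/((-1697 + 7056 - 136668) - 1/555*(-902)) = 1/(-131309 + 902/555) = 1/(-72875593/555) = -555/72875593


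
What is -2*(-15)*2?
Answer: 60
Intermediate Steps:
-2*(-15)*2 = 30*2 = 60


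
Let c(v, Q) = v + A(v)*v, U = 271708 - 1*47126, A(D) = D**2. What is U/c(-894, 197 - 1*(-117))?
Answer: -112291/357258939 ≈ -0.00031431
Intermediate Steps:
U = 224582 (U = 271708 - 47126 = 224582)
c(v, Q) = v + v**3 (c(v, Q) = v + v**2*v = v + v**3)
U/c(-894, 197 - 1*(-117)) = 224582/(-894 + (-894)**3) = 224582/(-894 - 714516984) = 224582/(-714517878) = 224582*(-1/714517878) = -112291/357258939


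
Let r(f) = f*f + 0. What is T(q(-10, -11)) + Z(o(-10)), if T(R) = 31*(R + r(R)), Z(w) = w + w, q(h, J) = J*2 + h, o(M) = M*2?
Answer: 30712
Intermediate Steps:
o(M) = 2*M
q(h, J) = h + 2*J (q(h, J) = 2*J + h = h + 2*J)
r(f) = f² (r(f) = f² + 0 = f²)
Z(w) = 2*w
T(R) = 31*R + 31*R² (T(R) = 31*(R + R²) = 31*R + 31*R²)
T(q(-10, -11)) + Z(o(-10)) = 31*(-10 + 2*(-11))*(1 + (-10 + 2*(-11))) + 2*(2*(-10)) = 31*(-10 - 22)*(1 + (-10 - 22)) + 2*(-20) = 31*(-32)*(1 - 32) - 40 = 31*(-32)*(-31) - 40 = 30752 - 40 = 30712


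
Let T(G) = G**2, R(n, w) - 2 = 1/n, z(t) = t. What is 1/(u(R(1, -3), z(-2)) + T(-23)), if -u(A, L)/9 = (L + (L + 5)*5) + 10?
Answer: 1/322 ≈ 0.0031056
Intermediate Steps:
R(n, w) = 2 + 1/n
u(A, L) = -315 - 54*L (u(A, L) = -9*((L + (L + 5)*5) + 10) = -9*((L + (5 + L)*5) + 10) = -9*((L + (25 + 5*L)) + 10) = -9*((25 + 6*L) + 10) = -9*(35 + 6*L) = -315 - 54*L)
1/(u(R(1, -3), z(-2)) + T(-23)) = 1/((-315 - 54*(-2)) + (-23)**2) = 1/((-315 + 108) + 529) = 1/(-207 + 529) = 1/322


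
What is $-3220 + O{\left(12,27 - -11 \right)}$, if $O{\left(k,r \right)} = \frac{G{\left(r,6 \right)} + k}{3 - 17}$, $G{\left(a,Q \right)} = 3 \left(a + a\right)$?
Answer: $- \frac{22660}{7} \approx -3237.1$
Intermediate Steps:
$G{\left(a,Q \right)} = 6 a$ ($G{\left(a,Q \right)} = 3 \cdot 2 a = 6 a$)
$O{\left(k,r \right)} = - \frac{3 r}{7} - \frac{k}{14}$ ($O{\left(k,r \right)} = \frac{6 r + k}{3 - 17} = \frac{k + 6 r}{-14} = \left(k + 6 r\right) \left(- \frac{1}{14}\right) = - \frac{3 r}{7} - \frac{k}{14}$)
$-3220 + O{\left(12,27 - -11 \right)} = -3220 - \left(\frac{6}{7} + \frac{3 \left(27 - -11\right)}{7}\right) = -3220 - \left(\frac{6}{7} + \frac{3 \left(27 + 11\right)}{7}\right) = -3220 - \frac{120}{7} = - \frac{22660}{7}$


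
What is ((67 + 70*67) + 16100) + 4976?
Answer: 25833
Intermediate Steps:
((67 + 70*67) + 16100) + 4976 = ((67 + 4690) + 16100) + 4976 = (4757 + 16100) + 4976 = 20857 + 4976 = 25833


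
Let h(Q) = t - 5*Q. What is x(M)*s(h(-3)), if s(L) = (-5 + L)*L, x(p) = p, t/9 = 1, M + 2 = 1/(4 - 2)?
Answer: -684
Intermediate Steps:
M = -3/2 (M = -2 + 1/(4 - 2) = -2 + 1/2 = -2 + ½ = -3/2 ≈ -1.5000)
t = 9 (t = 9*1 = 9)
h(Q) = 9 - 5*Q
s(L) = L*(-5 + L)
x(M)*s(h(-3)) = -3*(9 - 5*(-3))*(-5 + (9 - 5*(-3)))/2 = -3*(9 + 15)*(-5 + (9 + 15))/2 = -36*(-5 + 24) = -36*19 = -3/2*456 = -684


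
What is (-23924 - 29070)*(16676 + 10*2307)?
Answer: -2106299524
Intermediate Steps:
(-23924 - 29070)*(16676 + 10*2307) = -52994*(16676 + 23070) = -52994*39746 = -2106299524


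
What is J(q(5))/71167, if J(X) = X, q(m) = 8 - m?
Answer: 3/71167 ≈ 4.2154e-5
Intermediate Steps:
J(q(5))/71167 = (8 - 1*5)/71167 = (8 - 5)*(1/71167) = 3*(1/71167) = 3/71167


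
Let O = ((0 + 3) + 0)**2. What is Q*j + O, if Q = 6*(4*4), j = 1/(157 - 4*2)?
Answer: 1437/149 ≈ 9.6443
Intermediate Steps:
j = 1/149 (j = 1/(157 - 8) = 1/149 ≈ 0.0067114)
Q = 96 (Q = 6*16 = 96)
O = 9 (O = (3 + 0)**2 = 3**2 = 9)
Q*j + O = 96*(1/149) + 9 = 96/149 + 9 = 1437/149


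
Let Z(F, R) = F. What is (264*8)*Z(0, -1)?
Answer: 0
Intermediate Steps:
(264*8)*Z(0, -1) = (264*8)*0 = 2112*0 = 0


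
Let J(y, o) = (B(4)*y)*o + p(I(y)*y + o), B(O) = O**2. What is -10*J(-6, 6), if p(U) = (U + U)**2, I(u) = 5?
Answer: -17280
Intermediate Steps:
p(U) = 4*U**2 (p(U) = (2*U)**2 = 4*U**2)
J(y, o) = 4*(o + 5*y)**2 + 16*o*y (J(y, o) = (4**2*y)*o + 4*(5*y + o)**2 = (16*y)*o + 4*(o + 5*y)**2 = 16*o*y + 4*(o + 5*y)**2 = 4*(o + 5*y)**2 + 16*o*y)
-10*J(-6, 6) = -10*(4*(6 + 5*(-6))**2 + 16*6*(-6)) = -10*(4*(6 - 30)**2 - 576) = -10*(4*(-24)**2 - 576) = -10*(4*576 - 576) = -10*(2304 - 576) = -10*1728 = -17280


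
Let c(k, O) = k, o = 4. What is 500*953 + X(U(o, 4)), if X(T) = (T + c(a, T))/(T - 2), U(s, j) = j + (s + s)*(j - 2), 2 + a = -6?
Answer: 1429502/3 ≈ 4.7650e+5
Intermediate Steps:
a = -8 (a = -2 - 6 = -8)
U(s, j) = j + 2*s*(-2 + j) (U(s, j) = j + (2*s)*(-2 + j) = j + 2*s*(-2 + j))
X(T) = (-8 + T)/(-2 + T) (X(T) = (T - 8)/(T - 2) = (-8 + T)/(-2 + T))
500*953 + X(U(o, 4)) = 500*953 + (-8 + (4 - 4*4 + 2*4*4))/(-2 + (4 - 4*4 + 2*4*4)) = 476500 + (-8 + (4 - 16 + 32))/(-2 + (4 - 16 + 32)) = 476500 + (-8 + 20)/(-2 + 20) = 476500 + 12/18 = 476500 + (1/18)*12 = 476500 + ⅔ = 1429502/3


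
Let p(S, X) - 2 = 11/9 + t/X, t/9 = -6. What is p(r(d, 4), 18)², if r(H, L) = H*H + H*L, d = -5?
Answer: 4/81 ≈ 0.049383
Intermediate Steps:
t = -54 (t = 9*(-6) = -54)
r(H, L) = H² + H*L
p(S, X) = 29/9 - 54/X (p(S, X) = 2 + (11/9 - 54/X) = 29/9 - 54/X)
p(r(d, 4), 18)² = (29/9 - 54/18)² = (29/9 - 54*1/18)² = (29/9 - 3)² = (2/9)² = 4/81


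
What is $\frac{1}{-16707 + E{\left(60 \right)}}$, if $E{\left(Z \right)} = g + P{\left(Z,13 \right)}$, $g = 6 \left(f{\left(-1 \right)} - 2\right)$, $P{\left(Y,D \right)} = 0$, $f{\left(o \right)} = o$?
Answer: $- \frac{1}{16725} \approx -5.9791 \cdot 10^{-5}$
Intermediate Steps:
$g = -18$ ($g = 6 \left(-1 - 2\right) = 6 \left(-3\right) = -18$)
$E{\left(Z \right)} = -18$ ($E{\left(Z \right)} = -18 + 0 = -18$)
$\frac{1}{-16707 + E{\left(60 \right)}} = \frac{1}{-16707 - 18} = \frac{1}{-16725} = - \frac{1}{16725}$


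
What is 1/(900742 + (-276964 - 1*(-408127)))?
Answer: 1/1031905 ≈ 9.6908e-7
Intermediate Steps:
1/(900742 + (-276964 - 1*(-408127))) = 1/(900742 + (-276964 + 408127)) = 1/(900742 + 131163) = 1/1031905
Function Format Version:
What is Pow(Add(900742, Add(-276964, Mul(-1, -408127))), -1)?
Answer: Rational(1, 1031905) ≈ 9.6908e-7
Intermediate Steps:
Pow(Add(900742, Add(-276964, Mul(-1, -408127))), -1) = Pow(Add(900742, Add(-276964, 408127)), -1) = Pow(Add(900742, 131163), -1) = Pow(1031905, -1) = Rational(1, 1031905)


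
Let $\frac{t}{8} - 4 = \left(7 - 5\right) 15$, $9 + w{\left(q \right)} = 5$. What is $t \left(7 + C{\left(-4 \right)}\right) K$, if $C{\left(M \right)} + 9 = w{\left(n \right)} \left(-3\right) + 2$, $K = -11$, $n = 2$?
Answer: $-35904$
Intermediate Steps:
$w{\left(q \right)} = -4$ ($w{\left(q \right)} = -9 + 5 = -4$)
$C{\left(M \right)} = 5$ ($C{\left(M \right)} = -9 + \left(\left(-4\right) \left(-3\right) + 2\right) = -9 + \left(12 + 2\right) = -9 + 14 = 5$)
$t = 272$ ($t = 32 + 8 \left(7 - 5\right) 15 = 32 + 8 \cdot 2 \cdot 15 = 32 + 8 \cdot 30 = 32 + 240 = 272$)
$t \left(7 + C{\left(-4 \right)}\right) K = 272 \left(7 + 5\right) \left(-11\right) = 272 \cdot 12 \left(-11\right) = 272 \left(-132\right) = -35904$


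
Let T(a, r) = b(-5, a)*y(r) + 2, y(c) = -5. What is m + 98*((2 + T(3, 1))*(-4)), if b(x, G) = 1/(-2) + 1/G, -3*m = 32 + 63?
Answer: -5779/3 ≈ -1926.3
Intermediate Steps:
m = -95/3 (m = -(32 + 63)/3 = -⅓*95 = -95/3 ≈ -31.667)
b(x, G) = -½ + 1/G (b(x, G) = 1*(-½) + 1/G = -½ + 1/G)
T(a, r) = 2 - 5*(2 - a)/(2*a) (T(a, r) = ((2 - a)/(2*a))*(-5) + 2 = -5*(2 - a)/(2*a) + 2 = 2 - 5*(2 - a)/(2*a))
m + 98*((2 + T(3, 1))*(-4)) = -95/3 + 98*((2 + (9/2 - 5/3))*(-4)) = -95/3 + 98*((2 + 17/6)*(-4)) = -95/3 + 98*((29/6)*(-4)) = -95/3 + 98*(-58/3) = -95/3 - 5684/3 = -5779/3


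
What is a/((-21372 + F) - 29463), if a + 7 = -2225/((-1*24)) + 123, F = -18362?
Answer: -5009/1660728 ≈ -0.0030161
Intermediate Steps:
a = 5009/24 (a = -7 + (-2225/((-1*24)) + 123) = -7 + (-2225/(-24) + 123) = -7 + (-2225*(-1)/24 + 123) = -7 + (-89*(-25/24) + 123) = -7 + (2225/24 + 123) = -7 + 5177/24 = 5009/24 ≈ 208.71)
a/((-21372 + F) - 29463) = 5009/(24*((-21372 - 18362) - 29463)) = 5009/(24*(-39734 - 29463)) = (5009/24)/(-69197) = (5009/24)*(-1/69197) = -5009/1660728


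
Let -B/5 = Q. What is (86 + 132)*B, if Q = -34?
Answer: 37060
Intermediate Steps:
B = 170 (B = -5*(-34) = 170)
(86 + 132)*B = (86 + 132)*170 = 218*170 = 37060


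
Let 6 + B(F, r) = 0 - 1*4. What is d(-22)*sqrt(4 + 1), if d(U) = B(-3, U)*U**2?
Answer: -4840*sqrt(5) ≈ -10823.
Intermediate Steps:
B(F, r) = -10 (B(F, r) = -6 + (0 - 1*4) = -6 + (0 - 4) = -6 - 4 = -10)
d(U) = -10*U**2
d(-22)*sqrt(4 + 1) = (-10*(-22)**2)*sqrt(4 + 1) = (-10*484)*sqrt(5) = -4840*sqrt(5)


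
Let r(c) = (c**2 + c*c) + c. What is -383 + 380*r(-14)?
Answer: 143257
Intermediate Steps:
r(c) = c + 2*c**2 (r(c) = (c**2 + c**2) + c = 2*c**2 + c = c + 2*c**2)
-383 + 380*r(-14) = -383 + 380*(-14*(1 + 2*(-14))) = -383 + 380*(-14*(1 - 28)) = -383 + 380*(-14*(-27)) = -383 + 380*378 = -383 + 143640 = 143257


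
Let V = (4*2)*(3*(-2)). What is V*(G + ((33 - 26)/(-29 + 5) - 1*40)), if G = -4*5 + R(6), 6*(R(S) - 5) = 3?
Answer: 2630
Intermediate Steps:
R(S) = 11/2 (R(S) = 5 + (⅙)*3 = 5 + ½ = 11/2)
V = -48 (V = 8*(-6) = -48)
G = -29/2 (G = -4*5 + 11/2 = -20 + 11/2 = -29/2 ≈ -14.500)
V*(G + ((33 - 26)/(-29 + 5) - 1*40)) = -48*(-29/2 + ((33 - 26)/(-29 + 5) - 1*40)) = -48*(-29/2 + (7/(-24) - 40)) = -48*(-29/2 + (7*(-1/24) - 40)) = -48*(-29/2 + (-7/24 - 40)) = -48*(-29/2 - 967/24) = -48*(-1315/24) = 2630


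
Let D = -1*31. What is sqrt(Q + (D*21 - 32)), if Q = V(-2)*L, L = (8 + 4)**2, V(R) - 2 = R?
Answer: I*sqrt(683) ≈ 26.134*I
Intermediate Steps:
V(R) = 2 + R
D = -31
L = 144 (L = 12**2 = 144)
Q = 0 (Q = (2 - 2)*144 = 0*144 = 0)
sqrt(Q + (D*21 - 32)) = sqrt(0 + (-31*21 - 32)) = sqrt(0 + (-651 - 32)) = sqrt(0 - 683) = sqrt(-683) = I*sqrt(683)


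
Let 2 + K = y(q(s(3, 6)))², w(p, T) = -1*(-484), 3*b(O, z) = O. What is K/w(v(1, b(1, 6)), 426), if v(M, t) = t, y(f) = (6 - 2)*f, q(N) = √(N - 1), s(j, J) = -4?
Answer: -41/242 ≈ -0.16942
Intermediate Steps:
b(O, z) = O/3
q(N) = √(-1 + N)
y(f) = 4*f
w(p, T) = 484
K = -82 (K = -2 + (4*√(-1 - 4))² = -2 + (4*√(-5))² = -2 + (4*(I*√5))² = -2 + (4*I*√5)² = -2 - 80 = -82)
K/w(v(1, b(1, 6)), 426) = -82/484 = -82*1/484 = -41/242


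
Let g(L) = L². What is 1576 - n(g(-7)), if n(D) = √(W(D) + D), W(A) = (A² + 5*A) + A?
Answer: 1576 - 14*√14 ≈ 1523.6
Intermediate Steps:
W(A) = A² + 6*A
n(D) = √(D + D*(6 + D)) (n(D) = √(D*(6 + D) + D) = √(D + D*(6 + D)))
1576 - n(g(-7)) = 1576 - √((-7)²*(7 + (-7)²)) = 1576 - √(49*(7 + 49)) = 1576 - √(49*56) = 1576 - √2744 = 1576 - 14*√14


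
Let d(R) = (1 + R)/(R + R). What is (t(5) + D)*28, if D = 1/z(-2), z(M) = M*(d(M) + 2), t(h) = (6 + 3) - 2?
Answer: 1708/9 ≈ 189.78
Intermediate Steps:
d(R) = (1 + R)/(2*R) (d(R) = (1 + R)/((2*R)) = (1 + R)*(1/(2*R)) = (1 + R)/(2*R))
t(h) = 7 (t(h) = 9 - 2 = 7)
z(M) = M*(2 + (1 + M)/(2*M)) (z(M) = M*((1 + M)/(2*M) + 2) = M*(2 + (1 + M)/(2*M)))
D = -2/9 (D = 1/(½ + (5/2)*(-2)) = 1/(½ - 5) = 1/(-9/2) = -2/9 ≈ -0.22222)
(t(5) + D)*28 = (7 - 2/9)*28 = (61/9)*28 = 1708/9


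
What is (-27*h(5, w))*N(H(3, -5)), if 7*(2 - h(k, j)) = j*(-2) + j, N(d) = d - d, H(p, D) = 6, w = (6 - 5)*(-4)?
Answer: 0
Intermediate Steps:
w = -4 (w = 1*(-4) = -4)
N(d) = 0
h(k, j) = 2 + j/7 (h(k, j) = 2 - (j*(-2) + j)/7 = 2 - (-2*j + j)/7 = 2 - (-1)*j/7 = 2 + j/7)
(-27*h(5, w))*N(H(3, -5)) = -27*(2 + (⅐)*(-4))*0 = -27*(2 - 4/7)*0 = -27*10/7*0 = -270/7*0 = 0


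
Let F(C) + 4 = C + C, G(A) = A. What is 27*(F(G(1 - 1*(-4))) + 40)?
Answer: 1242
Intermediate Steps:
F(C) = -4 + 2*C (F(C) = -4 + (C + C) = -4 + 2*C)
27*(F(G(1 - 1*(-4))) + 40) = 27*((-4 + 2*(1 - 1*(-4))) + 40) = 27*((-4 + 2*(1 + 4)) + 40) = 27*((-4 + 2*5) + 40) = 27*((-4 + 10) + 40) = 27*(6 + 40) = 27*46 = 1242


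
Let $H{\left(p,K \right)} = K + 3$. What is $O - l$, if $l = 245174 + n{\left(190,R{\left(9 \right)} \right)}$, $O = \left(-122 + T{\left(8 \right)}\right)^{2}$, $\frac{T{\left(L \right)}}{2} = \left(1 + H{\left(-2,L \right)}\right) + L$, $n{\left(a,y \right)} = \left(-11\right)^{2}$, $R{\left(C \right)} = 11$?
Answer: $-238571$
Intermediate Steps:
$H{\left(p,K \right)} = 3 + K$
$n{\left(a,y \right)} = 121$
$T{\left(L \right)} = 8 + 4 L$ ($T{\left(L \right)} = 2 \left(\left(1 + \left(3 + L\right)\right) + L\right) = 2 \left(\left(4 + L\right) + L\right) = 2 \left(4 + 2 L\right) = 8 + 4 L$)
$O = 6724$ ($O = \left(-122 + \left(8 + 4 \cdot 8\right)\right)^{2} = \left(-122 + \left(8 + 32\right)\right)^{2} = \left(-122 + 40\right)^{2} = \left(-82\right)^{2} = 6724$)
$l = 245295$ ($l = 245174 + 121 = 245295$)
$O - l = 6724 - 245295 = -238571$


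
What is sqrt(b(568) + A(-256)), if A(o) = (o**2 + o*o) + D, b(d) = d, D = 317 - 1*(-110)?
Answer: sqrt(132067) ≈ 363.41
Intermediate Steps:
D = 427 (D = 317 + 110 = 427)
A(o) = 427 + 2*o**2 (A(o) = (o**2 + o*o) + 427 = (o**2 + o**2) + 427 = 2*o**2 + 427 = 427 + 2*o**2)
sqrt(b(568) + A(-256)) = sqrt(568 + (427 + 2*(-256)**2)) = sqrt(568 + (427 + 2*65536)) = sqrt(568 + (427 + 131072)) = sqrt(568 + 131499) = sqrt(132067)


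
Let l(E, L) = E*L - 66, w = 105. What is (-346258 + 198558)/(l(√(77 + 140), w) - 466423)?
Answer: 17225106325/54402398674 + 3877125*√217/54402398674 ≈ 0.31767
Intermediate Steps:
l(E, L) = -66 + E*L
(-346258 + 198558)/(l(√(77 + 140), w) - 466423) = (-346258 + 198558)/((-66 + √(77 + 140)*105) - 466423) = -147700/((-66 + √217*105) - 466423) = -147700/((-66 + 105*√217) - 466423) = -147700/(-466489 + 105*√217)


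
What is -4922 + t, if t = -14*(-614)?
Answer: 3674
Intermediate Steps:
t = 8596
-4922 + t = -4922 + 8596 = 3674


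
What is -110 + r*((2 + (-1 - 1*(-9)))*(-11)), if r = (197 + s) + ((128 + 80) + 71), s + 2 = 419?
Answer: -98340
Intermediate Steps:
s = 417 (s = -2 + 419 = 417)
r = 893 (r = (197 + 417) + ((128 + 80) + 71) = 614 + (208 + 71) = 614 + 279 = 893)
-110 + r*((2 + (-1 - 1*(-9)))*(-11)) = -110 + 893*((2 + (-1 - 1*(-9)))*(-11)) = -110 + 893*((2 + (-1 + 9))*(-11)) = -110 + 893*((2 + 8)*(-11)) = -110 + 893*(10*(-11)) = -110 + 893*(-110) = -110 - 98230 = -98340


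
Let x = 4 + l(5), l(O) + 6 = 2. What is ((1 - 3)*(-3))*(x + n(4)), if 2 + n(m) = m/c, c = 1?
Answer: 12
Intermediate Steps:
l(O) = -4 (l(O) = -6 + 2 = -4)
n(m) = -2 + m (n(m) = -2 + m/1 = -2 + m*1 = -2 + m)
x = 0 (x = 4 - 4 = 0)
((1 - 3)*(-3))*(x + n(4)) = ((1 - 3)*(-3))*(0 + (-2 + 4)) = (-2*(-3))*(0 + 2) = 6*2 = 12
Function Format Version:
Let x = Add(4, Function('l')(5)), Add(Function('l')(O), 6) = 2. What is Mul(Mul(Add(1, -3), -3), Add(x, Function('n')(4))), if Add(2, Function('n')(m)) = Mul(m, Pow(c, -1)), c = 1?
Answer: 12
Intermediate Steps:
Function('l')(O) = -4 (Function('l')(O) = Add(-6, 2) = -4)
Function('n')(m) = Add(-2, m) (Function('n')(m) = Add(-2, Mul(m, Pow(1, -1))) = Add(-2, Mul(m, 1)) = Add(-2, m))
x = 0 (x = Add(4, -4) = 0)
Mul(Mul(Add(1, -3), -3), Add(x, Function('n')(4))) = Mul(Mul(Add(1, -3), -3), Add(0, Add(-2, 4))) = Mul(Mul(-2, -3), Add(0, 2)) = Mul(6, 2) = 12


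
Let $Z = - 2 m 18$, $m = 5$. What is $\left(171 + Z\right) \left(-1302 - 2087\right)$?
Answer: $30501$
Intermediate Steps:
$Z = -180$ ($Z = \left(-2\right) 5 \cdot 18 = \left(-10\right) 18 = -180$)
$\left(171 + Z\right) \left(-1302 - 2087\right) = \left(171 - 180\right) \left(-1302 - 2087\right) = \left(-9\right) \left(-3389\right) = 30501$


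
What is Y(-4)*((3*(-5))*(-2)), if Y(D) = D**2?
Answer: 480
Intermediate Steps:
Y(-4)*((3*(-5))*(-2)) = (-4)**2*((3*(-5))*(-2)) = 16*(-15*(-2)) = 16*30 = 480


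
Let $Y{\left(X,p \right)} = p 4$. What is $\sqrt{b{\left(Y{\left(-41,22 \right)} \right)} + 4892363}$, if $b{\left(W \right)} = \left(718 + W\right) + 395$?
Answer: $26 \sqrt{7239} \approx 2212.1$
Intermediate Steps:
$Y{\left(X,p \right)} = 4 p$
$b{\left(W \right)} = 1113 + W$
$\sqrt{b{\left(Y{\left(-41,22 \right)} \right)} + 4892363} = \sqrt{\left(1113 + 4 \cdot 22\right) + 4892363} = \sqrt{\left(1113 + 88\right) + 4892363} = \sqrt{1201 + 4892363} = \sqrt{4893564} = 26 \sqrt{7239}$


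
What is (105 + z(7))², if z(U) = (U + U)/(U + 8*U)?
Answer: 896809/81 ≈ 11072.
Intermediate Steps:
z(U) = 2/9 (z(U) = (2*U)/((9*U)) = (2*U)*(1/(9*U)) = 2/9)
(105 + z(7))² = (105 + 2/9)² = (947/9)² = 896809/81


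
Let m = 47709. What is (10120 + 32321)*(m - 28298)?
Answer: 823822251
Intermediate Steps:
(10120 + 32321)*(m - 28298) = (10120 + 32321)*(47709 - 28298) = 42441*19411 = 823822251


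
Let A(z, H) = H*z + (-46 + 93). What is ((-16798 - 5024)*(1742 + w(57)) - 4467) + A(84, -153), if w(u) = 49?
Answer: -39100474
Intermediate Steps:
A(z, H) = 47 + H*z (A(z, H) = H*z + 47 = 47 + H*z)
((-16798 - 5024)*(1742 + w(57)) - 4467) + A(84, -153) = ((-16798 - 5024)*(1742 + 49) - 4467) + (47 - 153*84) = (-21822*1791 - 4467) + (47 - 12852) = (-39083202 - 4467) - 12805 = -39087669 - 12805 = -39100474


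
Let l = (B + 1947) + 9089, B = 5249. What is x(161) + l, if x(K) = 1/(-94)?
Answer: 1530789/94 ≈ 16285.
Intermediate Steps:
l = 16285 (l = (5249 + 1947) + 9089 = 7196 + 9089 = 16285)
x(K) = -1/94
x(161) + l = -1/94 + 16285 = 1530789/94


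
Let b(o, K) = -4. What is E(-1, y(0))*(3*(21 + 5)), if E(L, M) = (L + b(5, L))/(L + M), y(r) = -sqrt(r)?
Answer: 390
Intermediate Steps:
E(L, M) = (-4 + L)/(L + M) (E(L, M) = (L - 4)/(L + M) = (-4 + L)/(L + M))
E(-1, y(0))*(3*(21 + 5)) = ((-4 - 1)/(-1 - sqrt(0)))*(3*(21 + 5)) = (-5/(-1 - 1*0))*(3*26) = (-5/(-1 + 0))*78 = (-5/(-1))*78 = -1*(-5)*78 = 5*78 = 390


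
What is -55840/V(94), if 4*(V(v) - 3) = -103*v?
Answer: 22336/967 ≈ 23.098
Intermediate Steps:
V(v) = 3 - 103*v/4 (V(v) = 3 + (-103*v)/4 = 3 - 103*v/4)
-55840/V(94) = -55840/(3 - 103/4*94) = -55840/(3 - 4841/2) = -55840/(-4835/2) = -55840*(-2/4835) = 22336/967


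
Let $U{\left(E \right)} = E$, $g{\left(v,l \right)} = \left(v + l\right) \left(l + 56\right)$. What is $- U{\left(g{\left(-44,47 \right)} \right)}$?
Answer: $-309$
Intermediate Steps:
$g{\left(v,l \right)} = \left(56 + l\right) \left(l + v\right)$ ($g{\left(v,l \right)} = \left(l + v\right) \left(56 + l\right) = \left(56 + l\right) \left(l + v\right)$)
$- U{\left(g{\left(-44,47 \right)} \right)} = - (47^{2} + 56 \cdot 47 + 56 \left(-44\right) + 47 \left(-44\right)) = - (2209 + 2632 - 2464 - 2068) = \left(-1\right) 309 = -309$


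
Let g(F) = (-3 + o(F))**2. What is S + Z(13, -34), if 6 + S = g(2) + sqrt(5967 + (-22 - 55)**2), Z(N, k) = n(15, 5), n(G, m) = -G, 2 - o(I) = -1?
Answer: -21 + 2*sqrt(2974) ≈ 88.069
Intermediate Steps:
o(I) = 3 (o(I) = 2 - 1*(-1) = 2 + 1 = 3)
g(F) = 0 (g(F) = (-3 + 3)**2 = 0**2 = 0)
Z(N, k) = -15 (Z(N, k) = -1*15 = -15)
S = -6 + 2*sqrt(2974) (S = -6 + (0 + sqrt(5967 + (-22 - 55)**2)) = -6 + (0 + sqrt(5967 + (-77)**2)) = -6 + (0 + sqrt(5967 + 5929)) = -6 + (0 + sqrt(11896)) = -6 + (0 + 2*sqrt(2974)) = -6 + 2*sqrt(2974) ≈ 103.07)
S + Z(13, -34) = (-6 + 2*sqrt(2974)) - 15 = -21 + 2*sqrt(2974)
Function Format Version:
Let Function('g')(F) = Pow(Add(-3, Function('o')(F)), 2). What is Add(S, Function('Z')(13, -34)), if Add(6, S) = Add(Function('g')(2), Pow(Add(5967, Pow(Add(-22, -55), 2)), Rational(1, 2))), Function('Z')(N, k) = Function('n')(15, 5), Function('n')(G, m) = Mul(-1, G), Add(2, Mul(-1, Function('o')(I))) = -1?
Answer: Add(-21, Mul(2, Pow(2974, Rational(1, 2)))) ≈ 88.069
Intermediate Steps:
Function('o')(I) = 3 (Function('o')(I) = Add(2, Mul(-1, -1)) = Add(2, 1) = 3)
Function('g')(F) = 0 (Function('g')(F) = Pow(Add(-3, 3), 2) = Pow(0, 2) = 0)
Function('Z')(N, k) = -15 (Function('Z')(N, k) = Mul(-1, 15) = -15)
S = Add(-6, Mul(2, Pow(2974, Rational(1, 2)))) (S = Add(-6, Add(0, Pow(Add(5967, Pow(Add(-22, -55), 2)), Rational(1, 2)))) = Add(-6, Add(0, Pow(Add(5967, Pow(-77, 2)), Rational(1, 2)))) = Add(-6, Add(0, Pow(Add(5967, 5929), Rational(1, 2)))) = Add(-6, Add(0, Pow(11896, Rational(1, 2)))) = Add(-6, Add(0, Mul(2, Pow(2974, Rational(1, 2))))) = Add(-6, Mul(2, Pow(2974, Rational(1, 2)))) ≈ 103.07)
Add(S, Function('Z')(13, -34)) = Add(Add(-6, Mul(2, Pow(2974, Rational(1, 2)))), -15) = Add(-21, Mul(2, Pow(2974, Rational(1, 2))))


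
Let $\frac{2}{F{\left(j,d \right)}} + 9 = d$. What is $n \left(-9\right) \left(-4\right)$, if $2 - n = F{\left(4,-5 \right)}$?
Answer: $\frac{540}{7} \approx 77.143$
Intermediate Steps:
$F{\left(j,d \right)} = \frac{2}{-9 + d}$
$n = \frac{15}{7}$ ($n = 2 - \frac{2}{-9 - 5} = 2 - \frac{2}{-14} = 2 - 2 \left(- \frac{1}{14}\right) = 2 - - \frac{1}{7} = 2 + \frac{1}{7} = \frac{15}{7} \approx 2.1429$)
$n \left(-9\right) \left(-4\right) = \frac{15}{7} \left(-9\right) \left(-4\right) = \left(- \frac{135}{7}\right) \left(-4\right) = \frac{540}{7}$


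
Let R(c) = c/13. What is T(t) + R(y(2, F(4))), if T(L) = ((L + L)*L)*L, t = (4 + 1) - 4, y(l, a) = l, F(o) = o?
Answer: 28/13 ≈ 2.1538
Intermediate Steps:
t = 1 (t = 5 - 4 = 1)
R(c) = c/13 (R(c) = c*(1/13) = c/13)
T(L) = 2*L³ (T(L) = ((2*L)*L)*L = (2*L²)*L = 2*L³)
T(t) + R(y(2, F(4))) = 2*1³ + (1/13)*2 = 2*1 + 2/13 = 2 + 2/13 = 28/13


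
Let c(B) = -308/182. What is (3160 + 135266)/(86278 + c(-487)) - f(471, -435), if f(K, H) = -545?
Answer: 102177863/186932 ≈ 546.60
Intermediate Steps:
c(B) = -22/13 (c(B) = -308*1/182 = -22/13)
(3160 + 135266)/(86278 + c(-487)) - f(471, -435) = (3160 + 135266)/(86278 - 22/13) - 1*(-545) = 138426/(1121592/13) + 545 = 138426*(13/1121592) + 545 = 299923/186932 + 545 = 102177863/186932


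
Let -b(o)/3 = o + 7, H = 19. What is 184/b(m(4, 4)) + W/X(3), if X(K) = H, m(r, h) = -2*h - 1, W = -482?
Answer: 302/57 ≈ 5.2982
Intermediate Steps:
m(r, h) = -1 - 2*h
X(K) = 19
b(o) = -21 - 3*o (b(o) = -3*(o + 7) = -3*(7 + o) = -21 - 3*o)
184/b(m(4, 4)) + W/X(3) = 184/(-21 - 3*(-1 - 2*4)) - 482/19 = 184/(-21 - 3*(-1 - 8)) - 482*1/19 = 184/(-21 - 3*(-9)) - 482/19 = 184/(-21 + 27) - 482/19 = 184/6 - 482/19 = 184*(⅙) - 482/19 = 92/3 - 482/19 = 302/57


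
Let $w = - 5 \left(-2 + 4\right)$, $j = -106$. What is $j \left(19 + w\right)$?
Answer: $-954$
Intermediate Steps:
$w = -10$ ($w = \left(-5\right) 2 = -10$)
$j \left(19 + w\right) = - 106 \left(19 - 10\right) = \left(-106\right) 9 = -954$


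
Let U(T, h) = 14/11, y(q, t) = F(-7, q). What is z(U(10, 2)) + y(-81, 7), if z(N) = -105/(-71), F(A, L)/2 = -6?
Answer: -747/71 ≈ -10.521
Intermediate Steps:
F(A, L) = -12 (F(A, L) = 2*(-6) = -12)
y(q, t) = -12
U(T, h) = 14/11 (U(T, h) = 14*(1/11) = 14/11)
z(N) = 105/71 (z(N) = -105*(-1/71) = 105/71)
z(U(10, 2)) + y(-81, 7) = 105/71 - 12 = -747/71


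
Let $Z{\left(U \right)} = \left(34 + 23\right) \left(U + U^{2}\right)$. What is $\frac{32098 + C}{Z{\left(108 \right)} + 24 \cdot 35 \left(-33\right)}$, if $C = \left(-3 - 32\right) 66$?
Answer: $\frac{7447}{160821} \approx 0.046306$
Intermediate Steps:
$C = -2310$ ($C = \left(-35\right) 66 = -2310$)
$Z{\left(U \right)} = 57 U + 57 U^{2}$ ($Z{\left(U \right)} = 57 \left(U + U^{2}\right) = 57 U + 57 U^{2}$)
$\frac{32098 + C}{Z{\left(108 \right)} + 24 \cdot 35 \left(-33\right)} = \frac{32098 - 2310}{57 \cdot 108 \left(1 + 108\right) + 24 \cdot 35 \left(-33\right)} = \frac{29788}{57 \cdot 108 \cdot 109 + 840 \left(-33\right)} = \frac{29788}{671004 - 27720} = \frac{29788}{643284} = 29788 \cdot \frac{1}{643284} = \frac{7447}{160821}$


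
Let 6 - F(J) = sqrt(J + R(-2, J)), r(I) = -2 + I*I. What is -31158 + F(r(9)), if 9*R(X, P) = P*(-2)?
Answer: -31152 - sqrt(553)/3 ≈ -31160.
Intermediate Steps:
R(X, P) = -2*P/9 (R(X, P) = (P*(-2))/9 = (-2*P)/9 = -2*P/9)
r(I) = -2 + I**2
F(J) = 6 - sqrt(7)*sqrt(J)/3 (F(J) = 6 - sqrt(J - 2*J/9) = 6 - sqrt(7*J/9) = 6 - sqrt(7)*sqrt(J)/3)
-31158 + F(r(9)) = -31158 + (6 - sqrt(7)*sqrt(-2 + 9**2)/3) = -31158 + (6 - sqrt(7)*sqrt(-2 + 81)/3) = -31158 + (6 - sqrt(7)*sqrt(79)/3) = -31158 + (6 - sqrt(553)/3) = -31152 - sqrt(553)/3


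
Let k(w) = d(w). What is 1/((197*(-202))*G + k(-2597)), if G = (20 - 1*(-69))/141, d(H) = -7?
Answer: -141/3542653 ≈ -3.9801e-5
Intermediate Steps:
k(w) = -7
G = 89/141 (G = (20 + 69)*(1/141) = 89*(1/141) = 89/141 ≈ 0.63121)
1/((197*(-202))*G + k(-2597)) = 1/((197*(-202))*(89/141) - 7) = 1/(-39794*89/141 - 7) = 1/(-3541666/141 - 7) = 1/(-3542653/141) = -141/3542653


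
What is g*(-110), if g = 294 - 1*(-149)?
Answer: -48730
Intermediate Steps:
g = 443 (g = 294 + 149 = 443)
g*(-110) = 443*(-110) = -48730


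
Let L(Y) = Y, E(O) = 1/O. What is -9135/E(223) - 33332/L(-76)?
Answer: -38696662/19 ≈ -2.0367e+6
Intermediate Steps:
-9135/E(223) - 33332/L(-76) = -9135/(1/223) - 33332/(-76) = -9135/1/223 - 33332*(-1/76) = -9135*223 + 8333/19 = -2037105 + 8333/19 = -38696662/19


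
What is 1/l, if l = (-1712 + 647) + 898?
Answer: -1/167 ≈ -0.0059880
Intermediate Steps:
l = -167 (l = -1065 + 898 = -167)
1/l = 1/(-167) = -1/167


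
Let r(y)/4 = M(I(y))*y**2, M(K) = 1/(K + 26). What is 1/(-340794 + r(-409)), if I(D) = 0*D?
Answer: -13/4095760 ≈ -3.1740e-6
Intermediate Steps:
I(D) = 0
M(K) = 1/(26 + K)
r(y) = 2*y**2/13 (r(y) = 4*(y**2/(26 + 0)) = 4*(y**2/26) = 2*y**2/13)
1/(-340794 + r(-409)) = 1/(-340794 + (2/13)*(-409)**2) = 1/(-340794 + (2/13)*167281) = 1/(-340794 + 334562/13) = 1/(-4095760/13) = -13/4095760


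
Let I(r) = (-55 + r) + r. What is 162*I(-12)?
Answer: -12798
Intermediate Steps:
I(r) = -55 + 2*r
162*I(-12) = 162*(-55 + 2*(-12)) = 162*(-55 - 24) = 162*(-79) = -12798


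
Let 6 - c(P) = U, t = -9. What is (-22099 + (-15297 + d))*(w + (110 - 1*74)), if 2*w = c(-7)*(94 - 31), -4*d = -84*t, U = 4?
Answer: -3720915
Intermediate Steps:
c(P) = 2 (c(P) = 6 - 1*4 = 6 - 4 = 2)
d = -189 (d = -(-21)*(-9) = -¼*756 = -189)
w = 63 (w = (2*(94 - 31))/2 = (2*63)/2 = (½)*126 = 63)
(-22099 + (-15297 + d))*(w + (110 - 1*74)) = (-22099 + (-15297 - 189))*(63 + (110 - 1*74)) = (-22099 - 15486)*(63 + (110 - 74)) = -37585*(63 + 36) = -37585*99 = -3720915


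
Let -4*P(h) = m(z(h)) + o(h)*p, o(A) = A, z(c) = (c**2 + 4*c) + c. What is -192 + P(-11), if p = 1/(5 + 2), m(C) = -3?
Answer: -1336/7 ≈ -190.86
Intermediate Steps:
z(c) = c**2 + 5*c
p = 1/7 ≈ 0.14286
P(h) = 3/4 - h/28 (P(h) = -(-3 + h*(1/7))/4 = -(-3 + h/7)/4 = 3/4 - h/28)
-192 + P(-11) = -192 + (3/4 - 1/28*(-11)) = -192 + (3/4 + 11/28) = -192 + 8/7 = -1336/7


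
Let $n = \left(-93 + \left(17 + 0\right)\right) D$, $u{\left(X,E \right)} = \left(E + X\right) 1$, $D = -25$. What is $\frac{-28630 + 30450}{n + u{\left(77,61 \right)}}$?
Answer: $\frac{910}{1019} \approx 0.89303$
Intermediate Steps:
$u{\left(X,E \right)} = E + X$
$n = 1900$ ($n = \left(-93 + \left(17 + 0\right)\right) \left(-25\right) = \left(-93 + 17\right) \left(-25\right) = \left(-76\right) \left(-25\right) = 1900$)
$\frac{-28630 + 30450}{n + u{\left(77,61 \right)}} = \frac{-28630 + 30450}{1900 + \left(61 + 77\right)} = \frac{1820}{1900 + 138} = \frac{1820}{2038} = 1820 \cdot \frac{1}{2038} = \frac{910}{1019}$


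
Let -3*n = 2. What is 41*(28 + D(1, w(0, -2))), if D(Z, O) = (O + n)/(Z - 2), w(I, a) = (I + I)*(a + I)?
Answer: 3526/3 ≈ 1175.3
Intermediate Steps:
n = -2/3 (n = -1/3*2 = -2/3 ≈ -0.66667)
w(I, a) = 2*I*(I + a) (w(I, a) = (2*I)*(I + a) = 2*I*(I + a))
D(Z, O) = (-2/3 + O)/(-2 + Z) (D(Z, O) = (O - 2/3)/(Z - 2) = (-2/3 + O)/(-2 + Z))
41*(28 + D(1, w(0, -2))) = 41*(28 + (-2/3 + 2*0*(0 - 2))/(-2 + 1)) = 41*(28 + (-2/3 + 2*0*(-2))/(-1)) = 41*(28 - (-2/3 + 0)) = 41*(28 - 1*(-2/3)) = 41*(28 + 2/3) = 41*(86/3) = 3526/3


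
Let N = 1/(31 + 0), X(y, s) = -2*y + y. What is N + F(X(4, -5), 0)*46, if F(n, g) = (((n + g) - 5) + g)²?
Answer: 115507/31 ≈ 3726.0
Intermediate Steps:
X(y, s) = -y
F(n, g) = (-5 + n + 2*g)² (F(n, g) = (((g + n) - 5) + g)² = ((-5 + g + n) + g)² = (-5 + n + 2*g)²)
N = 1/31 ≈ 0.032258
N + F(X(4, -5), 0)*46 = 1/31 + (-5 - 1*4 + 2*0)²*46 = 1/31 + (-5 - 4 + 0)²*46 = 1/31 + (-9)²*46 = 1/31 + 81*46 = 1/31 + 3726 = 115507/31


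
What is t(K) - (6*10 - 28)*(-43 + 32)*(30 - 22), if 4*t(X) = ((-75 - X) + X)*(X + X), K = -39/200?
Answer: 45173/16 ≈ 2823.3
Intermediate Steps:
K = -39/200 (K = -39*1/200 = -39/200 ≈ -0.19500)
t(X) = -75*X/2 (t(X) = (((-75 - X) + X)*(X + X))/4 = (-150*X)/4 = -75*X/2)
t(K) - (6*10 - 28)*(-43 + 32)*(30 - 22) = -75/2*(-39/200) - (6*10 - 28)*(-43 + 32)*(30 - 22) = 117/16 - (60 - 28)*(-11*8) = 117/16 - 32*(-88) = 117/16 - 1*(-2816) = 117/16 + 2816 = 45173/16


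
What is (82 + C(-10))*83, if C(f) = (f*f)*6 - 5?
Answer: 56191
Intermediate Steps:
C(f) = -5 + 6*f**2 (C(f) = f**2*6 - 5 = 6*f**2 - 5 = -5 + 6*f**2)
(82 + C(-10))*83 = (82 + (-5 + 6*(-10)**2))*83 = (82 + (-5 + 6*100))*83 = (82 + (-5 + 600))*83 = (82 + 595)*83 = 677*83 = 56191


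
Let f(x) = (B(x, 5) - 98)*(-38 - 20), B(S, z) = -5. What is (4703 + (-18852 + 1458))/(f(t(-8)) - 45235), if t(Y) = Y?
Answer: 12691/39261 ≈ 0.32325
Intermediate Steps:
f(x) = 5974 (f(x) = (-5 - 98)*(-38 - 20) = -103*(-58) = 5974)
(4703 + (-18852 + 1458))/(f(t(-8)) - 45235) = (4703 + (-18852 + 1458))/(5974 - 45235) = (4703 - 17394)/(-39261) = -12691*(-1/39261) = 12691/39261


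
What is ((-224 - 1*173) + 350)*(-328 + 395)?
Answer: -3149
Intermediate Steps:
((-224 - 1*173) + 350)*(-328 + 395) = ((-224 - 173) + 350)*67 = (-397 + 350)*67 = -47*67 = -3149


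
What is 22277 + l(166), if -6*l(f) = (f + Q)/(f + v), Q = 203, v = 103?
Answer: 11984903/538 ≈ 22277.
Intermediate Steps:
l(f) = -(203 + f)/(6*(103 + f)) (l(f) = -(f + 203)/(6*(f + 103)) = -(203 + f)/(6*(103 + f)))
22277 + l(166) = 22277 + (-203 - 1*166)/(6*(103 + 166)) = 22277 + (⅙)*(-203 - 166)/269 = 22277 + (⅙)*(1/269)*(-369) = 22277 - 123/538 = 11984903/538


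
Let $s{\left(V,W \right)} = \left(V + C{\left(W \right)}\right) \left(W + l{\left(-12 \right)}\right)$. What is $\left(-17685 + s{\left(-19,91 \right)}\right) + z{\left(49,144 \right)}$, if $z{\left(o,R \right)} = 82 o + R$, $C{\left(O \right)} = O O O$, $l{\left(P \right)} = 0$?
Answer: $68559709$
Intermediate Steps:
$C{\left(O \right)} = O^{3}$ ($C{\left(O \right)} = O^{2} O = O^{3}$)
$s{\left(V,W \right)} = W \left(V + W^{3}\right)$ ($s{\left(V,W \right)} = \left(V + W^{3}\right) \left(W + 0\right) = \left(V + W^{3}\right) W = W \left(V + W^{3}\right)$)
$z{\left(o,R \right)} = R + 82 o$
$\left(-17685 + s{\left(-19,91 \right)}\right) + z{\left(49,144 \right)} = \left(-17685 + 91 \left(-19 + 91^{3}\right)\right) + \left(144 + 82 \cdot 49\right) = \left(-17685 + 91 \left(-19 + 753571\right)\right) + \left(144 + 4018\right) = \left(-17685 + 91 \cdot 753552\right) + 4162 = \left(-17685 + 68573232\right) + 4162 = 68555547 + 4162 = 68559709$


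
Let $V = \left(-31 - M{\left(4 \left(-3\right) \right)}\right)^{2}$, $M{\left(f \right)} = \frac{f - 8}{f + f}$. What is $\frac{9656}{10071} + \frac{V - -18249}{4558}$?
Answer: $\frac{952013147}{183614472} \approx 5.1848$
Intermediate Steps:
$M{\left(f \right)} = \frac{-8 + f}{2 f}$
$V = \frac{36481}{36}$ ($V = \left(-31 - \frac{-8 + 4 \left(-3\right)}{2 \cdot 4 \left(-3\right)}\right)^{2} = \left(-31 - \frac{-8 - 12}{2 \left(-12\right)}\right)^{2} = \left(-31 - \frac{1}{2} \left(- \frac{1}{12}\right) \left(-20\right)\right)^{2} = \left(-31 - \frac{5}{6}\right)^{2} = \left(- \frac{191}{6}\right)^{2} = \frac{36481}{36} \approx 1013.4$)
$\frac{9656}{10071} + \frac{V - -18249}{4558} = \frac{9656}{10071} + \frac{\frac{36481}{36} - -18249}{4558} = 9656 \cdot \frac{1}{10071} + \left(\frac{36481}{36} + 18249\right) \frac{1}{4558} = \frac{9656}{10071} + \frac{693445}{36} \cdot \frac{1}{4558} = \frac{9656}{10071} + \frac{693445}{164088} = \frac{952013147}{183614472}$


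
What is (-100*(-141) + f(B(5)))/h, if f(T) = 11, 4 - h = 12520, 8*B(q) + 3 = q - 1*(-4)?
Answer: -14111/12516 ≈ -1.1274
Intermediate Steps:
B(q) = 1/8 + q/8 (B(q) = -3/8 + (q - 1*(-4))/8 = -3/8 + (q + 4)/8 = -3/8 + (4 + q)/8 = -3/8 + (1/2 + q/8) = 1/8 + q/8)
h = -12516 (h = 4 - 1*12520 = 4 - 12520 = -12516)
(-100*(-141) + f(B(5)))/h = (-100*(-141) + 11)/(-12516) = (14100 + 11)*(-1/12516) = 14111*(-1/12516) = -14111/12516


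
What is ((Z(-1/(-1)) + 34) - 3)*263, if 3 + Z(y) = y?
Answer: 7627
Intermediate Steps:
Z(y) = -3 + y
((Z(-1/(-1)) + 34) - 3)*263 = (((-3 - 1/(-1)) + 34) - 3)*263 = (((-3 - 1*(-1)) + 34) - 3)*263 = (((-3 + 1) + 34) - 3)*263 = ((-2 + 34) - 3)*263 = (32 - 3)*263 = 29*263 = 7627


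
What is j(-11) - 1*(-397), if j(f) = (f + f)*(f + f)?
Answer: 881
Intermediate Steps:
j(f) = 4*f² (j(f) = (2*f)*(2*f) = 4*f²)
j(-11) - 1*(-397) = 4*(-11)² - 1*(-397) = 4*121 + 397 = 484 + 397 = 881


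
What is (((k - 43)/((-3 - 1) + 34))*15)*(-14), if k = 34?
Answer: 63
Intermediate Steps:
(((k - 43)/((-3 - 1) + 34))*15)*(-14) = (((34 - 43)/((-3 - 1) + 34))*15)*(-14) = (-9/(-4 + 34)*15)*(-14) = (-9/30*15)*(-14) = (-9*1/30*15)*(-14) = -3/10*15*(-14) = -9/2*(-14) = 63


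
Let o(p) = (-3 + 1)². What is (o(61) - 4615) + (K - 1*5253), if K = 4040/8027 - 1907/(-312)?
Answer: -24687070367/2504424 ≈ -9857.4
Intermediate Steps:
K = 16567969/2504424 (K = 4040*(1/8027) - 1907*(-1/312) = 4040/8027 + 1907/312 = 16567969/2504424 ≈ 6.6155)
o(p) = 4 (o(p) = (-2)² = 4)
(o(61) - 4615) + (K - 1*5253) = (4 - 4615) + (16567969/2504424 - 1*5253) = -4611 + (16567969/2504424 - 5253) = -4611 - 13139171303/2504424 = -24687070367/2504424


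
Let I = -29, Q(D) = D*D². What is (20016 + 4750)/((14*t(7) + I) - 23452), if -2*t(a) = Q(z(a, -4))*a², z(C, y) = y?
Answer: -24766/1529 ≈ -16.198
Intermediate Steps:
Q(D) = D³
t(a) = 32*a² (t(a) = -(-4)³*a²/2 = -(-32)*a² = 32*a²)
(20016 + 4750)/((14*t(7) + I) - 23452) = (20016 + 4750)/((14*(32*7²) - 29) - 23452) = 24766/((14*(32*49) - 29) - 23452) = 24766/((14*1568 - 29) - 23452) = 24766/((21952 - 29) - 23452) = 24766/(21923 - 23452) = 24766/(-1529) = 24766*(-1/1529) = -24766/1529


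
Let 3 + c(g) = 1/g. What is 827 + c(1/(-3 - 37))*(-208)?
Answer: 9771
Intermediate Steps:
c(g) = -3 + 1/g
827 + c(1/(-3 - 37))*(-208) = 827 + (-3 + 1/(1/(-3 - 37)))*(-208) = 827 + (-3 + 1/(1/(-40)))*(-208) = 827 + (-3 + 1/(-1/40))*(-208) = 827 + (-3 - 40)*(-208) = 827 - 43*(-208) = 827 + 8944 = 9771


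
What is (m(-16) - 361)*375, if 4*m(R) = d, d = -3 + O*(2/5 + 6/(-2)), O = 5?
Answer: -136875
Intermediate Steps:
d = -16 (d = -3 + 5*(2/5 + 6/(-2)) = -3 + 5*(2*(⅕) + 6*(-½)) = -3 + 5*(⅖ - 3) = -3 + 5*(-13/5) = -3 - 13 = -16)
m(R) = -4 (m(R) = (¼)*(-16) = -4)
(m(-16) - 361)*375 = (-4 - 361)*375 = -365*375 = -136875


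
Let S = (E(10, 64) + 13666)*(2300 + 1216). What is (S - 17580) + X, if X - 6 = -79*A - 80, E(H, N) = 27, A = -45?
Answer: 48130489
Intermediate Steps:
S = 48144588 (S = (27 + 13666)*(2300 + 1216) = 13693*3516 = 48144588)
X = 3481 (X = 6 + (-79*(-45) - 80) = 6 + (3555 - 80) = 6 + 3475 = 3481)
(S - 17580) + X = (48144588 - 17580) + 3481 = 48127008 + 3481 = 48130489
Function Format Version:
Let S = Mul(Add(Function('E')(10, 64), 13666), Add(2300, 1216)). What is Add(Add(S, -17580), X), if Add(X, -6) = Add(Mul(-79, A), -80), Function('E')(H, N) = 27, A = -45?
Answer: 48130489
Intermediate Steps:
S = 48144588 (S = Mul(Add(27, 13666), Add(2300, 1216)) = Mul(13693, 3516) = 48144588)
X = 3481 (X = Add(6, Add(Mul(-79, -45), -80)) = Add(6, Add(3555, -80)) = Add(6, 3475) = 3481)
Add(Add(S, -17580), X) = Add(Add(48144588, -17580), 3481) = Add(48127008, 3481) = 48130489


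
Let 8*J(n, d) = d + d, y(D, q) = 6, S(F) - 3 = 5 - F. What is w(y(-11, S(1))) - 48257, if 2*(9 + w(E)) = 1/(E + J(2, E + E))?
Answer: -868787/18 ≈ -48266.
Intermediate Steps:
S(F) = 8 - F (S(F) = 3 + (5 - F) = 8 - F)
J(n, d) = d/4 (J(n, d) = (d + d)/8 = (2*d)/8 = d/4)
w(E) = -9 + 1/(3*E) (w(E) = -9 + 1/(2*(E + (E + E)/4)) = -9 + 1/(2*(E + (2*E)/4)) = -9 + 1/(2*(E + E/2)) = -9 + 1/(2*((3*E/2))) = -9 + (2/(3*E))/2 = -9 + 1/(3*E))
w(y(-11, S(1))) - 48257 = (-9 + (⅓)/6) - 48257 = (-9 + (⅓)*(⅙)) - 48257 = (-9 + 1/18) - 48257 = -161/18 - 48257 = -868787/18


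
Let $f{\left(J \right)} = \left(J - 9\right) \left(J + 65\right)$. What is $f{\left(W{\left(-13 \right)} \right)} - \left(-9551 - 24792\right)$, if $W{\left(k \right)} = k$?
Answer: $33199$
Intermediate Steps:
$f{\left(J \right)} = \left(-9 + J\right) \left(65 + J\right)$
$f{\left(W{\left(-13 \right)} \right)} - \left(-9551 - 24792\right) = \left(-585 + \left(-13\right)^{2} + 56 \left(-13\right)\right) - \left(-9551 - 24792\right) = \left(-585 + 169 - 728\right) - \left(-9551 - 24792\right) = -1144 - -34343 = -1144 + 34343 = 33199$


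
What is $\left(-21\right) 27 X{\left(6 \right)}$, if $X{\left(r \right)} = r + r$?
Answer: $-6804$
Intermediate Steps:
$X{\left(r \right)} = 2 r$
$\left(-21\right) 27 X{\left(6 \right)} = \left(-21\right) 27 \cdot 2 \cdot 6 = \left(-567\right) 12 = -6804$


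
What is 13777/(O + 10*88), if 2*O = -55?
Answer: 27554/1705 ≈ 16.161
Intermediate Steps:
O = -55/2 (O = (½)*(-55) = -55/2 ≈ -27.500)
13777/(O + 10*88) = 13777/(-55/2 + 10*88) = 13777/(-55/2 + 880) = 13777/(1705/2) = 13777*(2/1705) = 27554/1705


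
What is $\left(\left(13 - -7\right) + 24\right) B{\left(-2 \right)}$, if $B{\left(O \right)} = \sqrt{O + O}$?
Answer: $88 i \approx 88.0 i$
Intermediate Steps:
$B{\left(O \right)} = \sqrt{2} \sqrt{O}$ ($B{\left(O \right)} = \sqrt{2 O} = \sqrt{2} \sqrt{O}$)
$\left(\left(13 - -7\right) + 24\right) B{\left(-2 \right)} = \left(\left(13 - -7\right) + 24\right) \sqrt{2} \sqrt{-2} = \left(\left(13 + 7\right) + 24\right) \sqrt{2} i \sqrt{2} = \left(20 + 24\right) 2 i = 44 \cdot 2 i = 88 i$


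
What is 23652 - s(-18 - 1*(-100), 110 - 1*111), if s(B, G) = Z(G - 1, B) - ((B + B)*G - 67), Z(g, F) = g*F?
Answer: 23585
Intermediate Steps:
Z(g, F) = F*g
s(B, G) = 67 + B*(-1 + G) - 2*B*G (s(B, G) = B*(G - 1) - ((B + B)*G - 67) = B*(-1 + G) - ((2*B)*G - 67) = B*(-1 + G) - (2*B*G - 67) = B*(-1 + G) - (-67 + 2*B*G) = B*(-1 + G) + (67 - 2*B*G) = 67 + B*(-1 + G) - 2*B*G)
23652 - s(-18 - 1*(-100), 110 - 1*111) = 23652 - (67 - (-18 - 1*(-100)) - (-18 - 1*(-100))*(110 - 1*111)) = 23652 - (67 - (-18 + 100) - (-18 + 100)*(110 - 111)) = 23652 - (67 - 1*82 - 1*82*(-1)) = 23652 - (67 - 82 + 82) = 23652 - 1*67 = 23652 - 67 = 23585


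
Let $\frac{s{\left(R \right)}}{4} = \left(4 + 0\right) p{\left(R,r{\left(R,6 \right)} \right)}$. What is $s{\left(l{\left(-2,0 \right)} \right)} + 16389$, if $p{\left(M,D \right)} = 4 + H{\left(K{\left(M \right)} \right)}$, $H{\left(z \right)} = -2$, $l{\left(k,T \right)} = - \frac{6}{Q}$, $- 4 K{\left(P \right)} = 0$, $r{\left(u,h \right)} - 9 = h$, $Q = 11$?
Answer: $16421$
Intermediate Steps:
$r{\left(u,h \right)} = 9 + h$
$K{\left(P \right)} = 0$ ($K{\left(P \right)} = \left(- \frac{1}{4}\right) 0 = 0$)
$l{\left(k,T \right)} = - \frac{6}{11}$
$p{\left(M,D \right)} = 2$ ($p{\left(M,D \right)} = 4 - 2 = 2$)
$s{\left(R \right)} = 32$ ($s{\left(R \right)} = 4 \left(4 + 0\right) 2 = 4 \cdot 4 \cdot 2 = 4 \cdot 8 = 32$)
$s{\left(l{\left(-2,0 \right)} \right)} + 16389 = 32 + 16389 = 16421$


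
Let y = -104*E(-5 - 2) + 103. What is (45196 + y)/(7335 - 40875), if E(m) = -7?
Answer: -46027/33540 ≈ -1.3723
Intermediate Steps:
y = 831 (y = -104*(-7) + 103 = 728 + 103 = 831)
(45196 + y)/(7335 - 40875) = (45196 + 831)/(7335 - 40875) = 46027/(-33540) = 46027*(-1/33540) = -46027/33540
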